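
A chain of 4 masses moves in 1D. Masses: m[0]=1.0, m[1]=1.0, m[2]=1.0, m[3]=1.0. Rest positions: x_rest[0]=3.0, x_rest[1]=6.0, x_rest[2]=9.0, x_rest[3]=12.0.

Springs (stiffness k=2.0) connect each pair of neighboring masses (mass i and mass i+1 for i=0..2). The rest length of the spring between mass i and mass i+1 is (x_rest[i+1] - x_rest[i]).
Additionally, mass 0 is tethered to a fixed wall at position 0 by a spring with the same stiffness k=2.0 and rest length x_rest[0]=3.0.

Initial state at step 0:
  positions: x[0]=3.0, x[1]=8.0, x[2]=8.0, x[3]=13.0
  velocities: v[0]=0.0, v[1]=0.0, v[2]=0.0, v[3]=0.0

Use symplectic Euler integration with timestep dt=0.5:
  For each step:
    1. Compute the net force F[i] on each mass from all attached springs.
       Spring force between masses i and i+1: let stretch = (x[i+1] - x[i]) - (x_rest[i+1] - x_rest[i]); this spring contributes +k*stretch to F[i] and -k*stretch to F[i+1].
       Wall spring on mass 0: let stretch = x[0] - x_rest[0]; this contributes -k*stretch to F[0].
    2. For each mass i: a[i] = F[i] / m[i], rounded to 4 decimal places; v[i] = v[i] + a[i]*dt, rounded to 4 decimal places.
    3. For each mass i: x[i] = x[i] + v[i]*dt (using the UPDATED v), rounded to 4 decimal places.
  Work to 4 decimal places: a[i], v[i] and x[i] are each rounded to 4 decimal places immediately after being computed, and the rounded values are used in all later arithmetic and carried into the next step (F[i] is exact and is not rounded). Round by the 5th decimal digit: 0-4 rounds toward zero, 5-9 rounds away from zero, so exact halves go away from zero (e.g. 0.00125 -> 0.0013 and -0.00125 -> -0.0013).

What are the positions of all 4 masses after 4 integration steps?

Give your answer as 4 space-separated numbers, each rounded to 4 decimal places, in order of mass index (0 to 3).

Answer: 1.7500 7.5625 7.5000 13.3750

Derivation:
Step 0: x=[3.0000 8.0000 8.0000 13.0000] v=[0.0000 0.0000 0.0000 0.0000]
Step 1: x=[4.0000 5.5000 10.5000 12.0000] v=[2.0000 -5.0000 5.0000 -2.0000]
Step 2: x=[3.7500 4.7500 11.2500 11.7500] v=[-0.5000 -1.5000 1.5000 -0.5000]
Step 3: x=[2.1250 6.7500 9.0000 12.7500] v=[-3.2500 4.0000 -4.5000 2.0000]
Step 4: x=[1.7500 7.5625 7.5000 13.3750] v=[-0.7500 1.6250 -3.0000 1.2500]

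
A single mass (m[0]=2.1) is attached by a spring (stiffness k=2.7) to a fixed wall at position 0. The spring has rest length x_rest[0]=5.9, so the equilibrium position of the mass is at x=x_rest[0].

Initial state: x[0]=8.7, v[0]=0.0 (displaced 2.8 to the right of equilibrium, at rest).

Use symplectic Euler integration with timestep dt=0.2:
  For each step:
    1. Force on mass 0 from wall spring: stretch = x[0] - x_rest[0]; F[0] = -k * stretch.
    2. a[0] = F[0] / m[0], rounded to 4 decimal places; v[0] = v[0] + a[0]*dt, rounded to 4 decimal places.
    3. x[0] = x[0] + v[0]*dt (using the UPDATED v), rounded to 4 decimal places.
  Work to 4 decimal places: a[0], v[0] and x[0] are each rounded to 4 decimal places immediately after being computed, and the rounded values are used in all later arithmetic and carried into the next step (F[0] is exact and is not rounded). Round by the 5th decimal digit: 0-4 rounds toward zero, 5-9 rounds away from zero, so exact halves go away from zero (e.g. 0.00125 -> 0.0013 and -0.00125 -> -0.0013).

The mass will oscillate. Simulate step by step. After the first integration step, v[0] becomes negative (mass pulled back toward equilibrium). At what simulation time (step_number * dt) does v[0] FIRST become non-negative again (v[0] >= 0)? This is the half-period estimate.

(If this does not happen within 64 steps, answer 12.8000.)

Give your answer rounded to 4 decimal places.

Step 0: x=[8.7000] v=[0.0000]
Step 1: x=[8.5560] v=[-0.7200]
Step 2: x=[8.2754] v=[-1.4030]
Step 3: x=[7.8726] v=[-2.0138]
Step 4: x=[7.3684] v=[-2.5210]
Step 5: x=[6.7887] v=[-2.8986]
Step 6: x=[6.1633] v=[-3.1271]
Step 7: x=[5.5243] v=[-3.1948]
Step 8: x=[4.9047] v=[-3.0982]
Step 9: x=[4.3362] v=[-2.8423]
Step 10: x=[3.8482] v=[-2.4402]
Step 11: x=[3.4657] v=[-1.9126]
Step 12: x=[3.2084] v=[-1.2866]
Step 13: x=[3.0895] v=[-0.5945]
Step 14: x=[3.1151] v=[0.1282]
First v>=0 after going negative at step 14, time=2.8000

Answer: 2.8000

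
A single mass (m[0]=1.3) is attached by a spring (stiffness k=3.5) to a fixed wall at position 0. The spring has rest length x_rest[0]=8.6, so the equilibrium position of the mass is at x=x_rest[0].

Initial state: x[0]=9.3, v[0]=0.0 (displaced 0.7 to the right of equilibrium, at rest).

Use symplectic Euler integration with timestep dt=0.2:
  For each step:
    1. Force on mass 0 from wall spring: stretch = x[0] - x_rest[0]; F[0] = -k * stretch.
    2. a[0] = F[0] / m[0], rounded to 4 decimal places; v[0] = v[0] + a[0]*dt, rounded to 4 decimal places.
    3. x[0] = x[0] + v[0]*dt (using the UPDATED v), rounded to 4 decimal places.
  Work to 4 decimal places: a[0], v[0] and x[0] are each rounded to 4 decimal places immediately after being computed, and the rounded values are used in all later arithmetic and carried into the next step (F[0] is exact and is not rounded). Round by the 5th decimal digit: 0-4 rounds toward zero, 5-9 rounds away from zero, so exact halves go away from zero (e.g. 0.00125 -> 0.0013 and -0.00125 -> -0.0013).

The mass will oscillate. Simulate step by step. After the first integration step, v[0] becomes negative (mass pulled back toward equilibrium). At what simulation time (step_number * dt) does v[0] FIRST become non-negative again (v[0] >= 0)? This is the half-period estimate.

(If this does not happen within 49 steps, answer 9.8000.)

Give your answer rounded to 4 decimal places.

Step 0: x=[9.3000] v=[0.0000]
Step 1: x=[9.2246] v=[-0.3769]
Step 2: x=[9.0820] v=[-0.7132]
Step 3: x=[8.8875] v=[-0.9727]
Step 4: x=[8.6620] v=[-1.1275]
Step 5: x=[8.4298] v=[-1.1609]
Step 6: x=[8.2159] v=[-1.0693]
Step 7: x=[8.0434] v=[-0.8625]
Step 8: x=[7.9308] v=[-0.5628]
Step 9: x=[7.8903] v=[-0.2025]
Step 10: x=[7.9262] v=[0.1796]
First v>=0 after going negative at step 10, time=2.0000

Answer: 2.0000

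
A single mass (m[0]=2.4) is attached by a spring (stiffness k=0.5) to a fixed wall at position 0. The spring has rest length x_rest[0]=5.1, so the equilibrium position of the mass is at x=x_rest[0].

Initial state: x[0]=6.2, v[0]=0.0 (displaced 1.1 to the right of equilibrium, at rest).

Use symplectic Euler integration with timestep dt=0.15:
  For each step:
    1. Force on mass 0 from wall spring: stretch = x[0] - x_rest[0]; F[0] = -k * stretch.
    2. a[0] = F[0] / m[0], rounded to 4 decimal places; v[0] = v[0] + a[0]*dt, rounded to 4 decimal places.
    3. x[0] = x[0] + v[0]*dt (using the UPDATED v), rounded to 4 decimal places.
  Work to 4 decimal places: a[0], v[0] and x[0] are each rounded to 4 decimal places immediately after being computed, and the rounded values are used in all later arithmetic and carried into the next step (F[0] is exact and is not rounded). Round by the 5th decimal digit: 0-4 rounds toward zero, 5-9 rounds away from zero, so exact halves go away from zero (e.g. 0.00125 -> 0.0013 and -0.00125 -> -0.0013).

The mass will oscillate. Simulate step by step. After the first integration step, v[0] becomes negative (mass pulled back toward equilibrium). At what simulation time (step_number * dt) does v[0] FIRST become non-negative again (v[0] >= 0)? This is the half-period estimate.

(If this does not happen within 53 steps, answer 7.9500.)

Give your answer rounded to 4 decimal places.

Step 0: x=[6.2000] v=[0.0000]
Step 1: x=[6.1948] v=[-0.0344]
Step 2: x=[6.1845] v=[-0.0686]
Step 3: x=[6.1691] v=[-0.1025]
Step 4: x=[6.1487] v=[-0.1359]
Step 5: x=[6.1234] v=[-0.1687]
Step 6: x=[6.0933] v=[-0.2007]
Step 7: x=[6.0585] v=[-0.2317]
Step 8: x=[6.0192] v=[-0.2617]
Step 9: x=[5.9756] v=[-0.2904]
Step 10: x=[5.9279] v=[-0.3178]
Step 11: x=[5.8763] v=[-0.3437]
Step 12: x=[5.8211] v=[-0.3680]
Step 13: x=[5.7625] v=[-0.3905]
Step 14: x=[5.7008] v=[-0.4112]
Step 15: x=[5.6363] v=[-0.4300]
Step 16: x=[5.5693] v=[-0.4468]
Step 17: x=[5.5001] v=[-0.4615]
Step 18: x=[5.4290] v=[-0.4740]
Step 19: x=[5.3564] v=[-0.4843]
Step 20: x=[5.2826] v=[-0.4923]
Step 21: x=[5.2079] v=[-0.4980]
Step 22: x=[5.1327] v=[-0.5014]
Step 23: x=[5.0573] v=[-0.5024]
Step 24: x=[4.9821] v=[-0.5011]
Step 25: x=[4.9075] v=[-0.4974]
Step 26: x=[4.8338] v=[-0.4914]
Step 27: x=[4.7613] v=[-0.4831]
Step 28: x=[4.6904] v=[-0.4725]
Step 29: x=[4.6214] v=[-0.4597]
Step 30: x=[4.5547] v=[-0.4447]
Step 31: x=[4.4905] v=[-0.4277]
Step 32: x=[4.4292] v=[-0.4087]
Step 33: x=[4.3710] v=[-0.3877]
Step 34: x=[4.3163] v=[-0.3649]
Step 35: x=[4.2652] v=[-0.3404]
Step 36: x=[4.2181] v=[-0.3143]
Step 37: x=[4.1751] v=[-0.2867]
Step 38: x=[4.1364] v=[-0.2578]
Step 39: x=[4.1022] v=[-0.2277]
Step 40: x=[4.0727] v=[-0.1965]
Step 41: x=[4.0480] v=[-0.1644]
Step 42: x=[4.0283] v=[-0.1315]
Step 43: x=[4.0136] v=[-0.0980]
Step 44: x=[4.0040] v=[-0.0641]
Step 45: x=[3.9995] v=[-0.0299]
Step 46: x=[4.0002] v=[0.0045]
First v>=0 after going negative at step 46, time=6.9000

Answer: 6.9000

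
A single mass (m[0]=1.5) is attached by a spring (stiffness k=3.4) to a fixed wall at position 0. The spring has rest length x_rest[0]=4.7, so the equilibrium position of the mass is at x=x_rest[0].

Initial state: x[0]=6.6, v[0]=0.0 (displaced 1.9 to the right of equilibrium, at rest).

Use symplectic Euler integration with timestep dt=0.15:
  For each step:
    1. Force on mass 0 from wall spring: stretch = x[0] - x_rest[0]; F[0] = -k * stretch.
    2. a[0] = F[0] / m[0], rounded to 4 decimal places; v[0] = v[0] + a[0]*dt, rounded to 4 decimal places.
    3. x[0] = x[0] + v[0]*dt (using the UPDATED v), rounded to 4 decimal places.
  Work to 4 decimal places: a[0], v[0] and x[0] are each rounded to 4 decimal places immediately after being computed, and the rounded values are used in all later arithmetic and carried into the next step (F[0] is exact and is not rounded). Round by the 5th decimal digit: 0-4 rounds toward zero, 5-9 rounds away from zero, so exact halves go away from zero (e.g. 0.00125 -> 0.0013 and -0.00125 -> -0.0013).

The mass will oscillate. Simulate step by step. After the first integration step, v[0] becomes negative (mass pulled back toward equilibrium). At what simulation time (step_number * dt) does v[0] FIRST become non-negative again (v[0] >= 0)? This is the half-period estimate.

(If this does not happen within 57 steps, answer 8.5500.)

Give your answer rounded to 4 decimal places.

Answer: 2.1000

Derivation:
Step 0: x=[6.6000] v=[0.0000]
Step 1: x=[6.5031] v=[-0.6460]
Step 2: x=[6.3142] v=[-1.2591]
Step 3: x=[6.0430] v=[-1.8079]
Step 4: x=[5.7033] v=[-2.2645]
Step 5: x=[5.3125] v=[-2.6056]
Step 6: x=[4.8904] v=[-2.8138]
Step 7: x=[4.4586] v=[-2.8785]
Step 8: x=[4.0391] v=[-2.7964]
Step 9: x=[3.6533] v=[-2.5717]
Step 10: x=[3.3209] v=[-2.2158]
Step 11: x=[3.0589] v=[-1.7469]
Step 12: x=[2.8806] v=[-1.1889]
Step 13: x=[2.7951] v=[-0.5703]
Step 14: x=[2.8067] v=[0.0774]
First v>=0 after going negative at step 14, time=2.1000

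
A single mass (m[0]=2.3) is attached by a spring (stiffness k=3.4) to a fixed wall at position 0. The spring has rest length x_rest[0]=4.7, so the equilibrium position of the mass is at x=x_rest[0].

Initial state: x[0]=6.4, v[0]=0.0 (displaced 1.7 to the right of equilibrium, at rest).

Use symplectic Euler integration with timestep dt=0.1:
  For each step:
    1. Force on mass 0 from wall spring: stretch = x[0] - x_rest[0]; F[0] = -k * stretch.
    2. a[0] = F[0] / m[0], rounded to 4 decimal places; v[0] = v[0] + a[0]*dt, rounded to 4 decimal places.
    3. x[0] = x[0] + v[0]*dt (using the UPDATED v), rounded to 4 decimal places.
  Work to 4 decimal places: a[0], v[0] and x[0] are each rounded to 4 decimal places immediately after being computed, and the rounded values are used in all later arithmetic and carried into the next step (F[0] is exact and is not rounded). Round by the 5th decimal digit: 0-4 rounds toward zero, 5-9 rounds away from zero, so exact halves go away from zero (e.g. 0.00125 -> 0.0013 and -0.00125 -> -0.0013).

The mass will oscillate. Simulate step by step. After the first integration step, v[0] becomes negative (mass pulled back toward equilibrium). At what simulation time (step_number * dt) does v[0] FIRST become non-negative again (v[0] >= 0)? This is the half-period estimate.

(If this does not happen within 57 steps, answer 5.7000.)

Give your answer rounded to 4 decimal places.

Step 0: x=[6.4000] v=[0.0000]
Step 1: x=[6.3749] v=[-0.2513]
Step 2: x=[6.3250] v=[-0.4989]
Step 3: x=[6.2511] v=[-0.7391]
Step 4: x=[6.1543] v=[-0.9684]
Step 5: x=[6.0360] v=[-1.1834]
Step 6: x=[5.8979] v=[-1.3809]
Step 7: x=[5.7421] v=[-1.5580]
Step 8: x=[5.5709] v=[-1.7121]
Step 9: x=[5.3868] v=[-1.8408]
Step 10: x=[5.1926] v=[-1.9423]
Step 11: x=[4.9911] v=[-2.0151]
Step 12: x=[4.7853] v=[-2.0581]
Step 13: x=[4.5782] v=[-2.0707]
Step 14: x=[4.3729] v=[-2.0527]
Step 15: x=[4.1725] v=[-2.0044]
Step 16: x=[3.9799] v=[-1.9264]
Step 17: x=[3.7979] v=[-1.8200]
Step 18: x=[3.6292] v=[-1.6867]
Step 19: x=[3.4764] v=[-1.5284]
Step 20: x=[3.3417] v=[-1.3475]
Step 21: x=[3.2270] v=[-1.1467]
Step 22: x=[3.1341] v=[-0.9290]
Step 23: x=[3.0644] v=[-0.6975]
Step 24: x=[3.0188] v=[-0.4557]
Step 25: x=[2.9981] v=[-0.2072]
Step 26: x=[3.0025] v=[0.0444]
First v>=0 after going negative at step 26, time=2.6000

Answer: 2.6000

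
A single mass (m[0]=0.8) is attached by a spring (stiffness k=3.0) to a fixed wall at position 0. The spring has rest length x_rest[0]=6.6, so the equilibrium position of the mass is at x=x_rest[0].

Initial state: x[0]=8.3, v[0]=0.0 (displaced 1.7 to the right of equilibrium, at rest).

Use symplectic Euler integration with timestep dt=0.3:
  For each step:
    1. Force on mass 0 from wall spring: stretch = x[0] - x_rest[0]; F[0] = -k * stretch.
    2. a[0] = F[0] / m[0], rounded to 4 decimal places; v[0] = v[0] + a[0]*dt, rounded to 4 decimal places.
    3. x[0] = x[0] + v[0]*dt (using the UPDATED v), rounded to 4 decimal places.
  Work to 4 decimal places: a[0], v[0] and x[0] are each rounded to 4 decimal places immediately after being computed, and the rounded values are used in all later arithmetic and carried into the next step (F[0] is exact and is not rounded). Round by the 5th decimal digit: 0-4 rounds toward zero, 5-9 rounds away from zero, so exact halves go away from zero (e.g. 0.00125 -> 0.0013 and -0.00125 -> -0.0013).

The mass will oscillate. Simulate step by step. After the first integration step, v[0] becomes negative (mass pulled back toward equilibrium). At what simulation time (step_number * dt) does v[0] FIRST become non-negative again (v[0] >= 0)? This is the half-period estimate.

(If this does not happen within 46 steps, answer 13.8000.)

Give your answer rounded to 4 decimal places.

Answer: 1.8000

Derivation:
Step 0: x=[8.3000] v=[0.0000]
Step 1: x=[7.7263] v=[-1.9125]
Step 2: x=[6.7724] v=[-3.1796]
Step 3: x=[5.7603] v=[-3.3736]
Step 4: x=[5.0316] v=[-2.4289]
Step 5: x=[4.8323] v=[-0.6645]
Step 6: x=[5.2296] v=[1.3242]
First v>=0 after going negative at step 6, time=1.8000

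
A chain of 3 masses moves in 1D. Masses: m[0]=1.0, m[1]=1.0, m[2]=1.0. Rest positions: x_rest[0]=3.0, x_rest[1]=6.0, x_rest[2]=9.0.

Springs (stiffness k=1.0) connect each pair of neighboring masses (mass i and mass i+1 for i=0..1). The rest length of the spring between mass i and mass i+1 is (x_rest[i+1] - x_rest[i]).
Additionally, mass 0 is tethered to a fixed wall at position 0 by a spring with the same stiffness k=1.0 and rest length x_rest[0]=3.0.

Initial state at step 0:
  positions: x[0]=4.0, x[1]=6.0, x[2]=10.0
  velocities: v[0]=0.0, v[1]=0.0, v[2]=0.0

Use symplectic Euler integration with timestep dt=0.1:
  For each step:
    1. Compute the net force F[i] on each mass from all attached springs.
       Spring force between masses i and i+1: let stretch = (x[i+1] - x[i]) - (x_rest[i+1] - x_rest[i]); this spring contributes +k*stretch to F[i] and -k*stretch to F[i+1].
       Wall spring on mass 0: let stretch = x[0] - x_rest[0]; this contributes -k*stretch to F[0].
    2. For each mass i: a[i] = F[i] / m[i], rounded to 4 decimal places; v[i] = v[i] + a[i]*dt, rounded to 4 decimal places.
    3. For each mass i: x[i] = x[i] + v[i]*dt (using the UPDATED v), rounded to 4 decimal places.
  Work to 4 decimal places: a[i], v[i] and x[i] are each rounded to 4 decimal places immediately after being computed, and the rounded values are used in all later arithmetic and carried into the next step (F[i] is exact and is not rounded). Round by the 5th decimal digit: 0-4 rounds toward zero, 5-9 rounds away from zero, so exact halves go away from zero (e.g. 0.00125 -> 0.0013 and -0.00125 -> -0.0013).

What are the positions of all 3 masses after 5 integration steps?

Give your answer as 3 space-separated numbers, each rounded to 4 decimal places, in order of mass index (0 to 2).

Step 0: x=[4.0000 6.0000 10.0000] v=[0.0000 0.0000 0.0000]
Step 1: x=[3.9800 6.0200 9.9900] v=[-0.2000 0.2000 -0.1000]
Step 2: x=[3.9406 6.0593 9.9703] v=[-0.3940 0.3930 -0.1970]
Step 3: x=[3.8830 6.1165 9.9415] v=[-0.5762 0.5722 -0.2881]
Step 4: x=[3.8089 6.1896 9.9044] v=[-0.7412 0.7314 -0.3706]
Step 5: x=[3.7205 6.2761 9.8602] v=[-0.8840 0.8648 -0.4421]

Answer: 3.7205 6.2761 9.8602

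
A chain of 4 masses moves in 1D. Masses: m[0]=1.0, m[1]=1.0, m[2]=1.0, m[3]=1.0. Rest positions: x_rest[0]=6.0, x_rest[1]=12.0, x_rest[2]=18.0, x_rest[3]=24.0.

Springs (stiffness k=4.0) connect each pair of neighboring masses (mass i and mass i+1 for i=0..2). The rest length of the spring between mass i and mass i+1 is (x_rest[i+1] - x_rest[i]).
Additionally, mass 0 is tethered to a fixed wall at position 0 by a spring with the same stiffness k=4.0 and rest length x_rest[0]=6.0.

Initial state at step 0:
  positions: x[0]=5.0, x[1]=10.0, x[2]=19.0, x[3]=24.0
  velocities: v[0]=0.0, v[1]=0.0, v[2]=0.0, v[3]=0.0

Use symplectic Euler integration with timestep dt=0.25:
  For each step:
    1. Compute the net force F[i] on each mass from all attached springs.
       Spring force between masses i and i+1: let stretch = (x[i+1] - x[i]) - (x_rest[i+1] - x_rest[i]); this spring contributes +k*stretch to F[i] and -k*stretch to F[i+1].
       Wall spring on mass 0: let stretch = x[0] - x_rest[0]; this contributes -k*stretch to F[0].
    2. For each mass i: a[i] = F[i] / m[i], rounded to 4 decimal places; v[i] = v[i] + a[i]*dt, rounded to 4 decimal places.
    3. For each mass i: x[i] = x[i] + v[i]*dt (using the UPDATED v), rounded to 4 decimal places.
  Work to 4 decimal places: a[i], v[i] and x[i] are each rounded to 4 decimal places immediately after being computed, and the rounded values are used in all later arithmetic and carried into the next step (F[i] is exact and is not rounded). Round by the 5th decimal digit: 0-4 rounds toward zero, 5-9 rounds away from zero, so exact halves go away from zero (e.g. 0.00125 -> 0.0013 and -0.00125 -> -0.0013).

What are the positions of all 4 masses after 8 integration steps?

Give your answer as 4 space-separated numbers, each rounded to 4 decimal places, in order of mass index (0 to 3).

Answer: 5.5822 13.0586 17.9955 23.3863

Derivation:
Step 0: x=[5.0000 10.0000 19.0000 24.0000] v=[0.0000 0.0000 0.0000 0.0000]
Step 1: x=[5.0000 11.0000 18.0000 24.2500] v=[0.0000 4.0000 -4.0000 1.0000]
Step 2: x=[5.2500 12.2500 16.8125 24.4375] v=[1.0000 5.0000 -4.7500 0.7500]
Step 3: x=[5.9375 12.8906 16.3906 24.2188] v=[2.7500 2.5625 -1.6875 -0.8750]
Step 4: x=[6.8789 12.6680 17.0508 23.5430] v=[3.7656 -0.8906 2.6407 -2.7032]
Step 5: x=[7.5479 12.0938 18.2383 22.7442] v=[2.6758 -2.2969 4.7501 -3.1954]
Step 6: x=[7.4664 11.9192 19.0162 22.3189] v=[-0.3262 -0.6983 3.1115 -1.7013]
Step 7: x=[6.6315 12.4057 18.8455 22.5679] v=[-3.3398 1.9459 -0.6828 0.9960]
Step 8: x=[5.5822 13.0586 17.9955 23.3863] v=[-4.1971 2.6115 -3.4002 3.2736]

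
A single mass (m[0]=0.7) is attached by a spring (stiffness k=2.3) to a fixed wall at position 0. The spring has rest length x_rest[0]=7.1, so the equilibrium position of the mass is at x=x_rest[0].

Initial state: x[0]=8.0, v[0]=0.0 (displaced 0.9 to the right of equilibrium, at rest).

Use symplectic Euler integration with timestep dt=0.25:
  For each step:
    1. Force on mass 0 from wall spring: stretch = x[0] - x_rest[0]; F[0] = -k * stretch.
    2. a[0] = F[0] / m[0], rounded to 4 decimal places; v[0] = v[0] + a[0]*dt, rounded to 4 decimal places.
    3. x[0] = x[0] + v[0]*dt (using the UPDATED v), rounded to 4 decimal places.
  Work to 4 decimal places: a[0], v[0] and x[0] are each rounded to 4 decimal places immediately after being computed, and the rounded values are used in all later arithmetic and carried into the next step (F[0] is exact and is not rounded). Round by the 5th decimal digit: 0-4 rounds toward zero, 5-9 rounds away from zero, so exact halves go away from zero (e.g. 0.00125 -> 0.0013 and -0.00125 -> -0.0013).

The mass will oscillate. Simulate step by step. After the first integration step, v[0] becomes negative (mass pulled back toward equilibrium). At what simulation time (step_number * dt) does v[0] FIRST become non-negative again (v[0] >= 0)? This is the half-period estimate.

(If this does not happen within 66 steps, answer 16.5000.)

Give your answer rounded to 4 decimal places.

Answer: 1.7500

Derivation:
Step 0: x=[8.0000] v=[0.0000]
Step 1: x=[7.8152] v=[-0.7393]
Step 2: x=[7.4835] v=[-1.3268]
Step 3: x=[7.0731] v=[-1.6418]
Step 4: x=[6.6682] v=[-1.6197]
Step 5: x=[6.3520] v=[-1.2650]
Step 6: x=[6.1894] v=[-0.6506]
Step 7: x=[6.2138] v=[0.0974]
First v>=0 after going negative at step 7, time=1.7500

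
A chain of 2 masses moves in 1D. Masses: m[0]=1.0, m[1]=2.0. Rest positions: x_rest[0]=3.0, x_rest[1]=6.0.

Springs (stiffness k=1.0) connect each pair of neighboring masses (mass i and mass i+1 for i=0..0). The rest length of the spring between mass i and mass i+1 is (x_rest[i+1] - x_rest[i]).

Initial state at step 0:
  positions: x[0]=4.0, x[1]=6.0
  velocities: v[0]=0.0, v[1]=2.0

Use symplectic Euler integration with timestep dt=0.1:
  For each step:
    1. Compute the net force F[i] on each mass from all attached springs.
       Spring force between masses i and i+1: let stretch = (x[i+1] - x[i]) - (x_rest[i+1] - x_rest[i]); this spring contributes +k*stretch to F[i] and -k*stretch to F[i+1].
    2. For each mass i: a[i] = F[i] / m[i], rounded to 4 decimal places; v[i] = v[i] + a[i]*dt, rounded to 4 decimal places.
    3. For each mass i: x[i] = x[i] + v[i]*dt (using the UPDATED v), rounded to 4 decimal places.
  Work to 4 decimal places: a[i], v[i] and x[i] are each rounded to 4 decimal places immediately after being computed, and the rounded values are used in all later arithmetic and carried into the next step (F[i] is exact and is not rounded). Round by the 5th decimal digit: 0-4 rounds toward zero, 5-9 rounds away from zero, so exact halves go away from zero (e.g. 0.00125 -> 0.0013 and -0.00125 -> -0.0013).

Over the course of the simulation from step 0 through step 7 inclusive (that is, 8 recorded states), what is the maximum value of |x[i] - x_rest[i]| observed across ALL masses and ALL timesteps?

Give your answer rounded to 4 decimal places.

Answer: 1.4767

Derivation:
Step 0: x=[4.0000 6.0000] v=[0.0000 2.0000]
Step 1: x=[3.9900 6.2050] v=[-0.1000 2.0500]
Step 2: x=[3.9722 6.4139] v=[-0.1785 2.0893]
Step 3: x=[3.9488 6.6256] v=[-0.2343 2.1172]
Step 4: x=[3.9221 6.8389] v=[-0.2666 2.1334]
Step 5: x=[3.8946 7.0527] v=[-0.2749 2.1376]
Step 6: x=[3.8687 7.2657] v=[-0.2591 2.1297]
Step 7: x=[3.8468 7.4767] v=[-0.2194 2.1099]
Max displacement = 1.4767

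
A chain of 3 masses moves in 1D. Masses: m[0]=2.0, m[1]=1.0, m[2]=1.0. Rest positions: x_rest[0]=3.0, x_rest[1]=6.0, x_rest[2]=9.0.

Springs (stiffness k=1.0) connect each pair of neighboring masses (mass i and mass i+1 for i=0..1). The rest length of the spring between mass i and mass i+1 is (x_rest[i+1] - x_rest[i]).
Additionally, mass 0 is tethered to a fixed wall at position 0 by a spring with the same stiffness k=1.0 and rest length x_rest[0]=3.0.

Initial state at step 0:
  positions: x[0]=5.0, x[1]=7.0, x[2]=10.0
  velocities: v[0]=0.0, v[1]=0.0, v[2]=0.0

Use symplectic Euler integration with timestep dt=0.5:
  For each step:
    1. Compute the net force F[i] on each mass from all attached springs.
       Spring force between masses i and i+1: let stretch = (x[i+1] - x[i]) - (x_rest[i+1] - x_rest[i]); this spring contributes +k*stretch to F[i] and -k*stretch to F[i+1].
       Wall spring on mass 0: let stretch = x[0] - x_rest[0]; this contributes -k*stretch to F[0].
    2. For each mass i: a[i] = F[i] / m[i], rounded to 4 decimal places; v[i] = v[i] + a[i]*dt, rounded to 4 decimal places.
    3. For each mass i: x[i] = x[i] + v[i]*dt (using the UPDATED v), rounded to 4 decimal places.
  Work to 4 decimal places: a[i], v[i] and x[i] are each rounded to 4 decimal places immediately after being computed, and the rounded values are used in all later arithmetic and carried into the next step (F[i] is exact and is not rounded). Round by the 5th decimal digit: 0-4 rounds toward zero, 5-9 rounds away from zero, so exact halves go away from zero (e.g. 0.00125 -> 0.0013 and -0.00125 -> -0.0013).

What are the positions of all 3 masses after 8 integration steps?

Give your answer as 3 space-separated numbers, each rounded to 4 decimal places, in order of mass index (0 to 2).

Step 0: x=[5.0000 7.0000 10.0000] v=[0.0000 0.0000 0.0000]
Step 1: x=[4.6250 7.2500 10.0000] v=[-0.7500 0.5000 0.0000]
Step 2: x=[4.0000 7.5313 10.0625] v=[-1.2500 0.5625 0.1250]
Step 3: x=[3.3164 7.5626 10.2422] v=[-1.3672 0.0625 0.3594]
Step 4: x=[2.7490 7.2022 10.5020] v=[-1.1348 -0.7208 0.5196]
Step 5: x=[2.3946 6.5535 10.6869] v=[-0.7088 -1.2975 0.3697]
Step 6: x=[2.2608 5.8984 10.5884] v=[-0.2677 -1.3103 -0.1970]
Step 7: x=[2.2991 5.5064 10.0674] v=[0.0765 -0.7841 -1.0420]
Step 8: x=[2.4509 5.4528 9.1562] v=[0.3036 -0.1073 -1.8225]

Answer: 2.4509 5.4528 9.1562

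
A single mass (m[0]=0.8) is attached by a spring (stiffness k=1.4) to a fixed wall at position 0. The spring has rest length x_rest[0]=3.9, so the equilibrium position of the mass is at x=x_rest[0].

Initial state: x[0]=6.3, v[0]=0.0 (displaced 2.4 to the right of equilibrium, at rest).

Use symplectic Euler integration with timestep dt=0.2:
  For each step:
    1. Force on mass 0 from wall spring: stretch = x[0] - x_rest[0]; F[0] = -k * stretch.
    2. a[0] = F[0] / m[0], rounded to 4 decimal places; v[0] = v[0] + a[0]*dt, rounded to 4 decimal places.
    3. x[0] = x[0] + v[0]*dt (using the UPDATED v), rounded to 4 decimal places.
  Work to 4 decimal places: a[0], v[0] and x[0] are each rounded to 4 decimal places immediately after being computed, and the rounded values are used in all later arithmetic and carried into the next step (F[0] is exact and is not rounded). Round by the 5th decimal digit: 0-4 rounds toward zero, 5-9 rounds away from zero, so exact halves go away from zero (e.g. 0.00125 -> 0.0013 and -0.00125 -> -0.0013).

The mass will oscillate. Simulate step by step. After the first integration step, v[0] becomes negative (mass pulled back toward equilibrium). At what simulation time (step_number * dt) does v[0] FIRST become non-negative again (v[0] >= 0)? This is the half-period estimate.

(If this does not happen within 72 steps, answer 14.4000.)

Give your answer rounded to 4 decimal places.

Answer: 2.4000

Derivation:
Step 0: x=[6.3000] v=[0.0000]
Step 1: x=[6.1320] v=[-0.8400]
Step 2: x=[5.8078] v=[-1.6212]
Step 3: x=[5.3500] v=[-2.2889]
Step 4: x=[4.7907] v=[-2.7964]
Step 5: x=[4.1691] v=[-3.1081]
Step 6: x=[3.5286] v=[-3.2023]
Step 7: x=[2.9141] v=[-3.0723]
Step 8: x=[2.3687] v=[-2.7272]
Step 9: x=[1.9305] v=[-2.1912]
Step 10: x=[1.6301] v=[-1.5019]
Step 11: x=[1.4886] v=[-0.7074]
Step 12: x=[1.5159] v=[0.1366]
First v>=0 after going negative at step 12, time=2.4000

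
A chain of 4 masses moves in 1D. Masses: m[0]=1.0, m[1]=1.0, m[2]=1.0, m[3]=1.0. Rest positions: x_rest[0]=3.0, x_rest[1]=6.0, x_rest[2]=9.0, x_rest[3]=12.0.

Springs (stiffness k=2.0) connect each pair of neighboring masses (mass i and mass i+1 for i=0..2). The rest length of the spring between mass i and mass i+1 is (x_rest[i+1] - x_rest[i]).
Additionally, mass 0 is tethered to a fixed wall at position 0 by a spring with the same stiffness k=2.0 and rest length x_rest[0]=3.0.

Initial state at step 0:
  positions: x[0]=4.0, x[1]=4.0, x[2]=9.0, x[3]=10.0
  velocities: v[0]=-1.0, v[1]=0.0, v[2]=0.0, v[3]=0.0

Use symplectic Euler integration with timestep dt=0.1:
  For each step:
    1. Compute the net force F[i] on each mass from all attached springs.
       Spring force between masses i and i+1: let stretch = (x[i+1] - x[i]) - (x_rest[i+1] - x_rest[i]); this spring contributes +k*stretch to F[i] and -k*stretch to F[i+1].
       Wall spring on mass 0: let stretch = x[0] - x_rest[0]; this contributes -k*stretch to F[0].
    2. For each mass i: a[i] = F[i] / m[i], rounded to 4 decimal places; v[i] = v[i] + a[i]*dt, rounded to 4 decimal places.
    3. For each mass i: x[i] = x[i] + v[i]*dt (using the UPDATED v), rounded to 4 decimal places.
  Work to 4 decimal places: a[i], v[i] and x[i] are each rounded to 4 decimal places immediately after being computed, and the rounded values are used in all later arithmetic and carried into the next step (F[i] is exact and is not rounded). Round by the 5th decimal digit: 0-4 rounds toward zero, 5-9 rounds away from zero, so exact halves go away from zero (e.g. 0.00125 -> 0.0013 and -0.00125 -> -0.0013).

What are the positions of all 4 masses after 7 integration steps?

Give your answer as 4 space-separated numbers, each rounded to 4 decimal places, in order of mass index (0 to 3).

Step 0: x=[4.0000 4.0000 9.0000 10.0000] v=[-1.0000 0.0000 0.0000 0.0000]
Step 1: x=[3.8200 4.1000 8.9200 10.0400] v=[-1.8000 1.0000 -0.8000 0.4000]
Step 2: x=[3.5692 4.2908 8.7660 10.1176] v=[-2.5080 1.9080 -1.5400 0.7760]
Step 3: x=[3.2615 4.5567 8.5495 10.2282] v=[-3.0775 2.6587 -2.1647 1.1057]
Step 4: x=[2.9144 4.8765 8.2868 10.3652] v=[-3.4708 3.1982 -2.6275 1.3700]
Step 5: x=[2.5483 5.2253 7.9974 10.5206] v=[-3.6613 3.4878 -2.8939 1.5543]
Step 6: x=[2.1847 5.5760 7.7030 10.6856] v=[-3.6356 3.5068 -2.9437 1.6497]
Step 7: x=[1.8453 5.9014 7.4257 10.8509] v=[-3.3943 3.2539 -2.7726 1.6532]

Answer: 1.8453 5.9014 7.4257 10.8509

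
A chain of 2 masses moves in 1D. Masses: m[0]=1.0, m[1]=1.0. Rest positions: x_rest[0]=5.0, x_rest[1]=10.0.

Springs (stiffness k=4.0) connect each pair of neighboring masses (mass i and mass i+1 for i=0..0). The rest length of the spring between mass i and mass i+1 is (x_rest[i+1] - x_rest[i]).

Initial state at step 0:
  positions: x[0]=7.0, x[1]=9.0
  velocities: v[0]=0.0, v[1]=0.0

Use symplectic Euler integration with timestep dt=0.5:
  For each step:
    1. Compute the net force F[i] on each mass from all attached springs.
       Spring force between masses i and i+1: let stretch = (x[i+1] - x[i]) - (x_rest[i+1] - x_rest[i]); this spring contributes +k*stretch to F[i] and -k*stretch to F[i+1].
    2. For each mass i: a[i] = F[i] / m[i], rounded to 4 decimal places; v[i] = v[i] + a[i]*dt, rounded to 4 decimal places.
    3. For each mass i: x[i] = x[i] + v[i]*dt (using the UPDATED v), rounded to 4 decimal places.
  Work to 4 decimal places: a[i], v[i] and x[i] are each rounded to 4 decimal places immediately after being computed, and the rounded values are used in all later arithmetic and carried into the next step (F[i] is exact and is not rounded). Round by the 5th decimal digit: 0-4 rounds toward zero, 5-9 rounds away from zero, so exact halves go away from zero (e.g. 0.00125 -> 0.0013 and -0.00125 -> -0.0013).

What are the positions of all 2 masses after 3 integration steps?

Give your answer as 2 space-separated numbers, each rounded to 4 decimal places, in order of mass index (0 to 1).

Step 0: x=[7.0000 9.0000] v=[0.0000 0.0000]
Step 1: x=[4.0000 12.0000] v=[-6.0000 6.0000]
Step 2: x=[4.0000 12.0000] v=[0.0000 0.0000]
Step 3: x=[7.0000 9.0000] v=[6.0000 -6.0000]

Answer: 7.0000 9.0000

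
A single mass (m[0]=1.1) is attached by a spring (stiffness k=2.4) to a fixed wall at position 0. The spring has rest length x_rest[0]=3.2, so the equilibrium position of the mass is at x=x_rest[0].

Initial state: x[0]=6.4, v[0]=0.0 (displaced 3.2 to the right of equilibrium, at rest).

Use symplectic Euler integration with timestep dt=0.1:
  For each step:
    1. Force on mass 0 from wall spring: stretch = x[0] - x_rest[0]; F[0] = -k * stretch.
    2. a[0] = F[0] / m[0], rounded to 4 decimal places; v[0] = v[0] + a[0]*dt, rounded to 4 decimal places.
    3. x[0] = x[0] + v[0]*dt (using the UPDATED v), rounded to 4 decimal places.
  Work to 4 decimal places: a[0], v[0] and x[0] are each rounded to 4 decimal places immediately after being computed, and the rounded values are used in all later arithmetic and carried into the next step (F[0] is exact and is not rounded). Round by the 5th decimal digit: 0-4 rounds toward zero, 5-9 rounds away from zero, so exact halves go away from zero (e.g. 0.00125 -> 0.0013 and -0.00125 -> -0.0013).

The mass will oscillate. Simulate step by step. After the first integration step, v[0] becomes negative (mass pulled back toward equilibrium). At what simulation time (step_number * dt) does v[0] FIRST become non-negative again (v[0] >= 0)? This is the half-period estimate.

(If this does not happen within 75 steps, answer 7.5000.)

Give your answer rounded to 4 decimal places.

Step 0: x=[6.4000] v=[0.0000]
Step 1: x=[6.3302] v=[-0.6982]
Step 2: x=[6.1921] v=[-1.3812]
Step 3: x=[5.9887] v=[-2.0340]
Step 4: x=[5.7245] v=[-2.6424]
Step 5: x=[5.4052] v=[-3.1932]
Step 6: x=[5.0378] v=[-3.6743]
Step 7: x=[4.6303] v=[-4.0753]
Step 8: x=[4.1916] v=[-4.3874]
Step 9: x=[3.7312] v=[-4.6038]
Step 10: x=[3.2592] v=[-4.7197]
Step 11: x=[2.7859] v=[-4.7326]
Step 12: x=[2.3217] v=[-4.6423]
Step 13: x=[1.8766] v=[-4.4507]
Step 14: x=[1.4604] v=[-4.1620]
Step 15: x=[1.0822] v=[-3.7825]
Step 16: x=[0.7502] v=[-3.3204]
Step 17: x=[0.4716] v=[-2.7859]
Step 18: x=[0.2525] v=[-2.1906]
Step 19: x=[0.0978] v=[-1.5475]
Step 20: x=[0.0107] v=[-0.8707]
Step 21: x=[-0.0068] v=[-0.1749]
Step 22: x=[0.0457] v=[0.5248]
First v>=0 after going negative at step 22, time=2.2000

Answer: 2.2000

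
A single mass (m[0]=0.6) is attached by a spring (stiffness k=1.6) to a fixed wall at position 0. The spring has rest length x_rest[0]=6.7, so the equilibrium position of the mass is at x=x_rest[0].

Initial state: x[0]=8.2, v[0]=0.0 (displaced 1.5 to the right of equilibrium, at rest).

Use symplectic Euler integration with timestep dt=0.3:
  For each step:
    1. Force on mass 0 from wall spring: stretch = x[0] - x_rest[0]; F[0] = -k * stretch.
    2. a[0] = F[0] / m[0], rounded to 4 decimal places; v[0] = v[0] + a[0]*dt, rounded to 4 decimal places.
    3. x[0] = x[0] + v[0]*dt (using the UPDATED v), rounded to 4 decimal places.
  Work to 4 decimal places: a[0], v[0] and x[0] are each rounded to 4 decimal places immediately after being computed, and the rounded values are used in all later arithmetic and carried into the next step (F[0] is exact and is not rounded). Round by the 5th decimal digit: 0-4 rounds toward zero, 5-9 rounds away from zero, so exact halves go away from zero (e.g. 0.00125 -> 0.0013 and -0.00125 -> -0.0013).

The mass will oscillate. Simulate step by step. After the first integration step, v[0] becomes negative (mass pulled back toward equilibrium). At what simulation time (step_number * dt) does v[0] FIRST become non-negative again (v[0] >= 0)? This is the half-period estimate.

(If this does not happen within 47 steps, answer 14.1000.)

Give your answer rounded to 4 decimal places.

Step 0: x=[8.2000] v=[0.0000]
Step 1: x=[7.8400] v=[-1.2000]
Step 2: x=[7.2064] v=[-2.1120]
Step 3: x=[6.4513] v=[-2.5171]
Step 4: x=[5.7559] v=[-2.3181]
Step 5: x=[5.2871] v=[-1.5628]
Step 6: x=[5.1574] v=[-0.4325]
Step 7: x=[5.3979] v=[0.8016]
First v>=0 after going negative at step 7, time=2.1000

Answer: 2.1000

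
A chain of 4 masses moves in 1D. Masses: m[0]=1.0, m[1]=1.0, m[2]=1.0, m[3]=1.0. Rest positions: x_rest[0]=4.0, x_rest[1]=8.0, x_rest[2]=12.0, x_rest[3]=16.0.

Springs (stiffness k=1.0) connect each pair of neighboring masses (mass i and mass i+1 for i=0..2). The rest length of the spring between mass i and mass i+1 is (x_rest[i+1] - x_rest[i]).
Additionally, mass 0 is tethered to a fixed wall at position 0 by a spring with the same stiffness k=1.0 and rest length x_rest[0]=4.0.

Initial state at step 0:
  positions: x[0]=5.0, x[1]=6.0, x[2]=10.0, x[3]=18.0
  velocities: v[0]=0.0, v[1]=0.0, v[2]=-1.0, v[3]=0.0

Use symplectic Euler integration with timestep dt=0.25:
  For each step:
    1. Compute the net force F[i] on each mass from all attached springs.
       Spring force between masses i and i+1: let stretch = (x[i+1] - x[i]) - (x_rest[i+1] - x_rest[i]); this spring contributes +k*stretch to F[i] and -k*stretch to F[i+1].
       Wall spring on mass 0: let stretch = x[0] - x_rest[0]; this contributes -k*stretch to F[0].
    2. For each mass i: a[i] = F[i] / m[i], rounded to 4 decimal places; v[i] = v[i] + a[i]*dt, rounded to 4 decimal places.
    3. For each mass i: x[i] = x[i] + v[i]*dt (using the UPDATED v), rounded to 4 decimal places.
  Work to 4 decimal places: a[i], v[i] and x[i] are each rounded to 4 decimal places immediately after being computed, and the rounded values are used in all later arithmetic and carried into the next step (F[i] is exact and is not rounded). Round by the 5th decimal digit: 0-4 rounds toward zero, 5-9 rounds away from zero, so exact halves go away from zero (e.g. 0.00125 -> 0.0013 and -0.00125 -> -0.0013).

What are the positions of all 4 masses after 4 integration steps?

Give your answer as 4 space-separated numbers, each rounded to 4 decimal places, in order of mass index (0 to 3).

Step 0: x=[5.0000 6.0000 10.0000 18.0000] v=[0.0000 0.0000 -1.0000 0.0000]
Step 1: x=[4.7500 6.1875 10.0000 17.7500] v=[-1.0000 0.7500 0.0000 -1.0000]
Step 2: x=[4.2930 6.5235 10.2461 17.2656] v=[-1.8281 1.3438 0.9844 -1.9375]
Step 3: x=[3.7071 6.9527 10.6983 16.5925] v=[-2.3437 1.7168 1.8086 -2.6924]
Step 4: x=[3.0923 7.4132 11.2848 15.8010] v=[-2.4591 1.8418 2.3458 -3.1660]

Answer: 3.0923 7.4132 11.2848 15.8010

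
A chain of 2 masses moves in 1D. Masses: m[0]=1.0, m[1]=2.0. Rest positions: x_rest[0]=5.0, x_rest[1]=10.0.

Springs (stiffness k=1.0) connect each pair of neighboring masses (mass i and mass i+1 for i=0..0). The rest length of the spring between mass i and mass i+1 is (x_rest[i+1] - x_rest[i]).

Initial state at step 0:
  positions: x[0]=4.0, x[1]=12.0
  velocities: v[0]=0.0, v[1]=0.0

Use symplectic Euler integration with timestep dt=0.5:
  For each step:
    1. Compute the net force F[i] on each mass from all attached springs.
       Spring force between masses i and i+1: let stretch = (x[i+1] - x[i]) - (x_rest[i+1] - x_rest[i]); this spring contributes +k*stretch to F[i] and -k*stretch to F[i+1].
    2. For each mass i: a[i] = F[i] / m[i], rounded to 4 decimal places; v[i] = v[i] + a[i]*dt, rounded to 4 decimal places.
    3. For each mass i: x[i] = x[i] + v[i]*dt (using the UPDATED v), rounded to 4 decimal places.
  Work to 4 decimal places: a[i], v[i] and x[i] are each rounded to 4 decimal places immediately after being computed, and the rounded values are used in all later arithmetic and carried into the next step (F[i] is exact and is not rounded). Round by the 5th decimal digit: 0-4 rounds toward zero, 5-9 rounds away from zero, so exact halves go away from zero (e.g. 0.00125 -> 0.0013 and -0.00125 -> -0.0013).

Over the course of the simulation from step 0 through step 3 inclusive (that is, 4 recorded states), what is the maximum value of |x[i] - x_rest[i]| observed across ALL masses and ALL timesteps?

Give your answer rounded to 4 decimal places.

Answer: 2.1993

Derivation:
Step 0: x=[4.0000 12.0000] v=[0.0000 0.0000]
Step 1: x=[4.7500 11.6250] v=[1.5000 -0.7500]
Step 2: x=[5.9688 11.0156] v=[2.4375 -1.2188]
Step 3: x=[7.1993 10.4004] v=[2.4609 -1.2305]
Max displacement = 2.1993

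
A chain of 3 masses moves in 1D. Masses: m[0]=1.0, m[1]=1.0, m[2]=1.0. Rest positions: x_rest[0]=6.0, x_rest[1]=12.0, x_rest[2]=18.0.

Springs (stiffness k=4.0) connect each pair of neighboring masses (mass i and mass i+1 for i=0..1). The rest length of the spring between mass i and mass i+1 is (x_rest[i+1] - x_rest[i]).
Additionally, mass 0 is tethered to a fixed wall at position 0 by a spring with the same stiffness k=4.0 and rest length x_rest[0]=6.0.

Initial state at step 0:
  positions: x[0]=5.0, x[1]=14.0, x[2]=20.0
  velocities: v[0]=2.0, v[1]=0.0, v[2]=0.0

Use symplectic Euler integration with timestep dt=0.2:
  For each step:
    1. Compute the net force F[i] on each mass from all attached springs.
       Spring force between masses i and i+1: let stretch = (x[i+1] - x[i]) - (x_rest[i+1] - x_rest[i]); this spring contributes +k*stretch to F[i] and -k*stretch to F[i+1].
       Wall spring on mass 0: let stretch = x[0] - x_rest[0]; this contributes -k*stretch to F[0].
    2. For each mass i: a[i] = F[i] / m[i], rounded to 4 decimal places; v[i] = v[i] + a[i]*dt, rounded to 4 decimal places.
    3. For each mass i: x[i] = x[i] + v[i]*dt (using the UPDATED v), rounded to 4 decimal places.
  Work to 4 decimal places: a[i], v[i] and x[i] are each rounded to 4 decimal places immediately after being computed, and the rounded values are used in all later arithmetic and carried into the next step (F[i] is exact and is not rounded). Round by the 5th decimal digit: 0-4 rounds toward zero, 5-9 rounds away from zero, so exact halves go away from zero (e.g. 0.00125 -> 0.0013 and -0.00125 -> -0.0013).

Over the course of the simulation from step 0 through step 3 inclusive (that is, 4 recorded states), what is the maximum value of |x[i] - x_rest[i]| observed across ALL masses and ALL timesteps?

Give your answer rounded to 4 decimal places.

Answer: 2.3023

Derivation:
Step 0: x=[5.0000 14.0000 20.0000] v=[2.0000 0.0000 0.0000]
Step 1: x=[6.0400 13.5200 20.0000] v=[5.2000 -2.4000 0.0000]
Step 2: x=[7.3104 12.8800 19.9232] v=[6.3520 -3.2000 -0.3840]
Step 3: x=[8.3023 12.4758 19.6795] v=[4.9594 -2.0211 -1.2186]
Max displacement = 2.3023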